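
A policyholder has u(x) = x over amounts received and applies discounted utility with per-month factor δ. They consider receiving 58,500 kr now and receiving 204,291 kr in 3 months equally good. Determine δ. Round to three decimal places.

Equating discounted utilities: u(58500) = δ^3·u(204291) ⇒ δ^3 = u(58500)/u(204291).
With u(x) = x: δ^3 = 58500/204291 = 0.28636.
So δ = 0.28636^(1/3) ≈ 0.659.

δ ≈ 0.659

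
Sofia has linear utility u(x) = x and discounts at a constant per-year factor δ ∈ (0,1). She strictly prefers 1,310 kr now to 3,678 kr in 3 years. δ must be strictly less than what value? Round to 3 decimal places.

δ < 0.709

Comparing present values: 1310 > δ^3·3678.
Hence δ^3 < 1310/3678 = 0.35617, and x ↦ x^(1/3) is increasing on (0,∞).
δ < (1310/3678)^(1/3) ≈ 0.709.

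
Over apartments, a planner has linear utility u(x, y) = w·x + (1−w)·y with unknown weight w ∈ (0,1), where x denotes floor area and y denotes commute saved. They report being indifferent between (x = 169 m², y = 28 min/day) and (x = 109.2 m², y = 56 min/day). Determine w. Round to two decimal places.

w = 0.32

Equating utilities: w·169 + (1−w)·28 = w·109.2 + (1−w)·56.
Rearranging, 59.8·w − 28·(1−w) = 0.
The marginal rate of substitution is 28/59.8, so w = 28/(59.8+28) = 0.32.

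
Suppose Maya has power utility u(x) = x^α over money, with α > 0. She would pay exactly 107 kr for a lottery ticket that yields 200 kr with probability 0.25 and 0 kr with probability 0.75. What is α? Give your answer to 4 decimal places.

α ≈ 2.2163

Since u(0) = 0, the lottery's EU is 0.25·200^α.
Setting u(107) equal to that: 107^α = 0.25·200^α ⇒ (107/200)^α = 0.25.
Taking logs: α·ln(107/200) = ln(0.25), so α = -1.3862944 / -0.6254885 ≈ 2.2163.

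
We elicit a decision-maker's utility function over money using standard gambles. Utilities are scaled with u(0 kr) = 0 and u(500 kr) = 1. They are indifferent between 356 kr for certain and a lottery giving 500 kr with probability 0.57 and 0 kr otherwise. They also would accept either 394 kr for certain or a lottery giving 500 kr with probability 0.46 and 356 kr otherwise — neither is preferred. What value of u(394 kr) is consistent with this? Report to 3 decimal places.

First, u(356 kr) = 0.57·u(500 kr) + 0.43·u(0 kr) = 0.57.
Chaining: u(394 kr) = 0.46·1.00 + 0.54·0.57 = 0.7678.

0.768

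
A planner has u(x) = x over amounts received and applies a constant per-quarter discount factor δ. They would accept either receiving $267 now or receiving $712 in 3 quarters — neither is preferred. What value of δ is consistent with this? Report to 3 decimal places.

The payoff in 3 quarters is discounted by δ^3, so u(267) = δ^3·u(712) and δ^3 = u(267)/u(712).
With u(x) = x: δ^3 = 267/712 = 0.37500.
So δ = 0.37500^(1/3) ≈ 0.721.

δ ≈ 0.721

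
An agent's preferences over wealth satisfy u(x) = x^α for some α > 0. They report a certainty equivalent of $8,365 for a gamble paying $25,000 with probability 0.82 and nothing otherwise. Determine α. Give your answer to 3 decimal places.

α ≈ 0.181

EU(lottery) = 0.82·25000^α + 0.18·0 = 0.82·25000^α.
Setting u(8365) equal to that: 8365^α = 0.82·25000^α ⇒ (8365/25000)^α = 0.82.
α = ln(0.82) / ln(8365/25000) = -0.198451/-1.094819 ≈ 0.181.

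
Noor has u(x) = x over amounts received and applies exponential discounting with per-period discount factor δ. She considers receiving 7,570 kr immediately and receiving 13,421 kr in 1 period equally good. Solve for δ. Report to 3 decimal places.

Equating discounted utilities: u(7570) = δ·u(13421) ⇒ δ = u(7570)/u(13421).
With u(x) = x: δ = 7570/13421 = 0.56404.

δ ≈ 0.564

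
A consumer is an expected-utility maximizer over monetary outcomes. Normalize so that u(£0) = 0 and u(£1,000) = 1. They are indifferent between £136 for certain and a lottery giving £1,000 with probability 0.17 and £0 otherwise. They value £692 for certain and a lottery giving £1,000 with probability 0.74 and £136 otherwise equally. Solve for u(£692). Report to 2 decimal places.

0.78

First, u(£136) = 0.17·u(£1,000) + 0.83·u(£0) = 0.17.
The second indifference gives u(£692) = 0.74·u(£1,000) + 0.26·u(£136) = 0.74·1.00 + 0.26·0.17 = 0.7842.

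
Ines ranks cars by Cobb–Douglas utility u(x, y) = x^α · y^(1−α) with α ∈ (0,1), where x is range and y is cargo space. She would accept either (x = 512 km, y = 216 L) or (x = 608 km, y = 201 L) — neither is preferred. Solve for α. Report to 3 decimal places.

The Cobb–Douglas utilities coincide, so 512^α·216^(1−α) = 608^α·201^(1−α).
Rearrange to (512/608)^α = (201/216)^(1−α) and take logs: α·-0.171850 = (1−α)·-0.071973.
So α/(1−α) = (-0.071973)/(-0.171850) = 0.418813, and α = 0.418813/1.418813 ≈ 0.295.

α ≈ 0.295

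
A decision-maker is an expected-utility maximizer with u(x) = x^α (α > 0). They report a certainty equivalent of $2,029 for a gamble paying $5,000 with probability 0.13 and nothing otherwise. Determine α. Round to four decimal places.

EU(lottery) = 0.13·5000^α + 0.87·0 = 0.13·5000^α.
Equating: 2029^α = 0.13·5000^α, i.e. 0.4058^α = 0.13.
Taking logs: α·ln(2029/5000) = ln(0.13), so α = -2.0402208 / -0.9018949 ≈ 2.2621.

α ≈ 2.2621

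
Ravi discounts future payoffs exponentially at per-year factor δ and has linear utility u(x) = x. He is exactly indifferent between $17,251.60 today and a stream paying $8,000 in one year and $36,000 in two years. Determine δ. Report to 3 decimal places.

Present value of the stream is 8000·δ + 36000·δ². Indifference gives 8000δ + 36000δ² = 17251.60.
That is, 36000δ² + 8000δ − 17251.60 = 0, a quadratic in δ.
By the quadratic formula (taking the positive root), δ = (−8000 + √2548230400.00) / 72000 ≈ 0.590.

δ ≈ 0.590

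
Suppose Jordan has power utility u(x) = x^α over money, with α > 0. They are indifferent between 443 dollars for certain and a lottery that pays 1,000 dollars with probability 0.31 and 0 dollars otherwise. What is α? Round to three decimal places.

EU(lottery) = 0.31·1000^α + 0.69·0 = 0.31·1000^α.
Setting u(443) equal to that: 443^α = 0.31·1000^α ⇒ (443/1000)^α = 0.31.
Take logs: α = ln 0.31 / ln(443/1000) ≈ 1.43847.

α ≈ 1.438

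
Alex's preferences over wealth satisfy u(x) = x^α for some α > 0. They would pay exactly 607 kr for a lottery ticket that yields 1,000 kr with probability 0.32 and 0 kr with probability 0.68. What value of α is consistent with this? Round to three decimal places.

Since u(0) = 0, the lottery's EU is 0.32·1000^α.
Equating: 607^α = 0.32·1000^α, i.e. 0.6070^α = 0.32.
Take logs: α = ln 0.32 / ln(607/1000) ≈ 2.28240.

α ≈ 2.282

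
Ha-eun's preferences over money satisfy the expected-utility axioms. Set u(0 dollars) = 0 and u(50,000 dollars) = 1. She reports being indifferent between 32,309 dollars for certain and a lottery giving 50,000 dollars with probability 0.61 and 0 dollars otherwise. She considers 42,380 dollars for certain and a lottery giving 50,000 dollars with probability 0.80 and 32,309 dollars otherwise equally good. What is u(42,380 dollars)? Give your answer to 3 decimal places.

0.922

First, u(32,309 dollars) = 0.61·u(50,000 dollars) + 0.39·u(0 dollars) = 0.61.
Then u(42,380 dollars) = 0.80·u(50,000 dollars) + 0.20·u(32,309 dollars) = 0.80·1.00 + 0.20·0.61 = 0.9220.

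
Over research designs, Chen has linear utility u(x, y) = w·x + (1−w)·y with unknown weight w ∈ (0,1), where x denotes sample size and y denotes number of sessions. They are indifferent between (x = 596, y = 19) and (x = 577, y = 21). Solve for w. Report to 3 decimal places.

w = 0.095

Indifference: w·596 + (1−w)·19 = w·577 + (1−w)·21.
w·(596−577) = (1−w)·(21−19), i.e. w·19 = (1−w)·2.
The marginal rate of substitution is 2/19, so w = 2/(19+2) = 0.095.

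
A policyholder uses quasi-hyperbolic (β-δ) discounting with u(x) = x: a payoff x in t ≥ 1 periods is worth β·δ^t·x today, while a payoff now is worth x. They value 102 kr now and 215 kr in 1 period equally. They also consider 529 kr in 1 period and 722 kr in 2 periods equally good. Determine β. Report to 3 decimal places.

The second indifference involves only future payoffs, so β cancels: β·δ^1·529 = β·δ^2·722, giving δ = 529/722 = 0.73269.
Now use the now-vs-future pair: 102 = β·δ·215 gives β = 102/(0.73269·215) ≈ 0.648.

β ≈ 0.648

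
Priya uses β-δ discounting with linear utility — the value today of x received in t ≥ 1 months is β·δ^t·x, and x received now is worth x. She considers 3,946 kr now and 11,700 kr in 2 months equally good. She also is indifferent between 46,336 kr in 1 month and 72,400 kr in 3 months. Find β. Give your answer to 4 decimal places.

Both payoffs in the second observation are in the future, so β drops out: δ^1·46336 = δ^3·72400 ⇒ δ^2 = 46336/72400 = 0.64000, so δ = 0.80000.
The first indifference: 3946 = β·δ^2·11700, so β = 3946/(δ^2·11700) = 3946/(0.64000·11700) ≈ 0.5270.

β ≈ 0.5270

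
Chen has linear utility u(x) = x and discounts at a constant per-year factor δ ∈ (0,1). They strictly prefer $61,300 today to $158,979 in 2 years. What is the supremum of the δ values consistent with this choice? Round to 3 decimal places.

Under u(x) = x this choice says 61300 > δ^2·158979.
Hence δ^2 < 61300/158979 = 0.38559, and x ↦ x^(1/2) is increasing on (0,∞).
δ < (61300/158979)^(1/2) ≈ 0.621.

δ < 0.621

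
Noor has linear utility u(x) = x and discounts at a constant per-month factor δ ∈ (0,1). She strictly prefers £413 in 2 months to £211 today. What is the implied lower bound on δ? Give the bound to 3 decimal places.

δ > 0.715

The preference means 211 < δ^2·413.
So δ^2 > 211/413 = 0.51090; taking the square root of both positive sides preserves the inequality.
δ > 0.51090^(1/2) = 0.715.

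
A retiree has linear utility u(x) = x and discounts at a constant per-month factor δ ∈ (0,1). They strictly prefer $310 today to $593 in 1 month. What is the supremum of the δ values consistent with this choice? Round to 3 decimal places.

Comparing present values: 310 > δ·593.
Dividing through by 593 gives δ < 0.52277.

δ < 0.523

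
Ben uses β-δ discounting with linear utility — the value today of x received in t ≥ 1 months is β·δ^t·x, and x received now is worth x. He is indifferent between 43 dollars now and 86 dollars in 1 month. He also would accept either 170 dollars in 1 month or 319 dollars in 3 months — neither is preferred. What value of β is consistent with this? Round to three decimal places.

β ≈ 0.685

From the later pair, β·δ^1·170 = β·δ^3·319; dividing through, δ^2 = 170/319 = 0.53292, so δ = 0.73001.
The first indifference: 43 = β·δ·86, so β = 43/(δ·86) = 43/(0.73001·86) ≈ 0.685.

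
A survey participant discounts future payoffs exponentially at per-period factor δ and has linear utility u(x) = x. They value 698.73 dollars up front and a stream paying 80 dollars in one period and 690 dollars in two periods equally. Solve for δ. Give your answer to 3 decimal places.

δ ≈ 0.950

The stream is worth 80δ + 690δ² today, so 80δ + 690δ² = 698.73.
Rearranged: 690δ² + 80δ − 698.73 = 0.
The positive root is δ = [−80 + √(80² + 4·690·698.73)] / (2·690) = (−80 + 1391.005)/1380 ≈ 0.950.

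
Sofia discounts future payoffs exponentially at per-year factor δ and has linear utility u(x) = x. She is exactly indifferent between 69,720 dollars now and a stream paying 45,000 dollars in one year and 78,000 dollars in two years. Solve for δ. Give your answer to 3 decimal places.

The stream is worth 45000δ + 78000δ² today, so 45000δ + 78000δ² = 69720.
Rearranged: 78000δ² + 45000δ − 69720 = 0.
The positive root is δ = [−45000 + √(45000² + 4·78000·69720)] / (2·78000) = (−45000 + 154200.000)/156000 ≈ 0.700.

δ ≈ 0.700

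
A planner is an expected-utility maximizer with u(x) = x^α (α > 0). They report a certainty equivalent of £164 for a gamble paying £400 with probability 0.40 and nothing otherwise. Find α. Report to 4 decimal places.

The lottery's expected utility is 0.40·u(400) + 0.60·u(0) = 0.40·400^α (since u(0) = 0 for α > 0).
Setting u(164) equal to that: 164^α = 0.40·400^α ⇒ (164/400)^α = 0.40.
α = ln(0.40) / ln(164/400) = -0.9162907/-0.8915981 ≈ 1.0277.

α ≈ 1.0277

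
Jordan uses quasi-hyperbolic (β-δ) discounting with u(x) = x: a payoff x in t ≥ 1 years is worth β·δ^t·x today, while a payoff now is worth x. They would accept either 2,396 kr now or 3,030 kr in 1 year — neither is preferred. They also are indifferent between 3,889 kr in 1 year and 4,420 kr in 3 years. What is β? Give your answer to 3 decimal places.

From the later pair, β·δ^1·3889 = β·δ^3·4420; dividing through, δ^2 = 3889/4420 = 0.87986, so δ = 0.93801.
Substituting δ into 2396 = β·δ·3030: β = 2396/(2842.173) ≈ 0.843.

β ≈ 0.843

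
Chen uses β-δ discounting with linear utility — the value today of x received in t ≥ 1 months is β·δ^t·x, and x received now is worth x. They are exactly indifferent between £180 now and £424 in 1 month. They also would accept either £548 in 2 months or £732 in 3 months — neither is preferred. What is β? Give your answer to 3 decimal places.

From the later pair, β·δ^2·548 = β·δ^3·732; dividing through, δ = 548/732 = 0.74863.
Now use the now-vs-future pair: 180 = β·δ·424 gives β = 180/(0.74863·424) ≈ 0.567.

β ≈ 0.567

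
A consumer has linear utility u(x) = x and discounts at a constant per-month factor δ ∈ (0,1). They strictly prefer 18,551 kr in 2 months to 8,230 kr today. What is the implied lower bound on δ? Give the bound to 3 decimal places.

The preference means 8230 < δ^2·18551.
So δ^2 > 8230/18551 = 0.44364; taking the square root of both positive sides preserves the inequality.
δ > (8230/18551)^(1/2) ≈ 0.666.

δ > 0.666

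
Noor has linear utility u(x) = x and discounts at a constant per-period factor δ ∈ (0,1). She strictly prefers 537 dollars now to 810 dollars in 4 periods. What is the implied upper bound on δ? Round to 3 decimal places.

δ < 0.902

Under u(x) = x this choice says 537 > δ^4·810.
Dividing by 810: δ^4 < 0.66296. Both sides are positive, so the 4th root keeps the direction.
δ < 0.66296^(1/4) = 0.902.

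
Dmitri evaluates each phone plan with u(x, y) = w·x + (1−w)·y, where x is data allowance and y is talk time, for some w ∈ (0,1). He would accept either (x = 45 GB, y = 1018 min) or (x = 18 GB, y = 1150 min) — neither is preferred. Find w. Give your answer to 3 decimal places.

Equating utilities: w·45 + (1−w)·1018 = w·18 + (1−w)·1150.
w·(45−18) = (1−w)·(1150−1018), i.e. w·27 = (1−w)·132.
Hence w = 132/(27+132) = 132/159 = 0.830.

w = 0.830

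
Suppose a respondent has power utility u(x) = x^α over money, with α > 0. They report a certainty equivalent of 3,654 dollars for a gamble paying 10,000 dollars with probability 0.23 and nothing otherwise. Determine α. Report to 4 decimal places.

Since u(0) = 0, the lottery's EU is 0.23·10000^α.
Equating: 3654^α = 0.23·10000^α, i.e. 0.3654^α = 0.23.
Take logs: α = ln 0.23 / ln(3654/10000) ≈ 1.459804.

α ≈ 1.4598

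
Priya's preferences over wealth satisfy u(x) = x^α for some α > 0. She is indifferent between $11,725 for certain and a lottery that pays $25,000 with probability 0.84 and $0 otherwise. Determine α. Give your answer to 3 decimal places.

α ≈ 0.230

The lottery's expected utility is 0.84·u(25000) + 0.16·u(0) = 0.84·25000^α (since u(0) = 0 for α > 0).
Indifference: 11725^α = 0.84·25000^α, so (11725/25000)^α = 0.84.
α = ln(0.84) / ln(11725/25000) = -0.174353/-0.757153 ≈ 0.230.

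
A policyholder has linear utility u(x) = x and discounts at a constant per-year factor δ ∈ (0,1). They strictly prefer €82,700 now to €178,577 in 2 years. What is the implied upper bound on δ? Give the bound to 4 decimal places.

Comparing present values: 82700 > δ^2·178577.
So δ^2 < 82700/178577 = 0.46311; taking the square root of both positive sides preserves the inequality.
δ < (82700/178577)^(1/2) ≈ 0.6805.

δ < 0.6805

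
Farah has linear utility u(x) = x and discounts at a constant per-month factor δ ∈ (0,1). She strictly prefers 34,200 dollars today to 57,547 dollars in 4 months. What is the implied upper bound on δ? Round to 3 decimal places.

Under u(x) = x this choice says 34200 > δ^4·57547.
Hence δ^4 < 34200/57547 = 0.59430, and x ↦ x^(1/4) is increasing on (0,∞).
δ < 0.59430^(1/4) = 0.878.

δ < 0.878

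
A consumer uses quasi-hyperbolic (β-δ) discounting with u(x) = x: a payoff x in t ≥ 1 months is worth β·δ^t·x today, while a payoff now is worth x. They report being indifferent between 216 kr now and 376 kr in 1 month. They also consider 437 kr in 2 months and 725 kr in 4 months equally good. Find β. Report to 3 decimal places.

From the later pair, β·δ^2·437 = β·δ^4·725; dividing through, δ^2 = 437/725 = 0.60276, so δ = 0.77638.
The first indifference: 216 = β·δ·376, so β = 216/(δ·376) = 216/(0.77638·376) ≈ 0.740.

β ≈ 0.740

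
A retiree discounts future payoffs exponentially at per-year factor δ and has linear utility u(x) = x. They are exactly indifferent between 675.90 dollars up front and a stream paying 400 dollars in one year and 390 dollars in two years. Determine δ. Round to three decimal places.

Equating present values: 675.90 = 400δ + 390δ².
So 390δ² + 400δ − 675.90 = 0.
δ = (−400 + √(400² + 4·390·675.90)) / (2·390) = (−400 + √1214404.00) / 780 ≈ 0.900.

δ ≈ 0.900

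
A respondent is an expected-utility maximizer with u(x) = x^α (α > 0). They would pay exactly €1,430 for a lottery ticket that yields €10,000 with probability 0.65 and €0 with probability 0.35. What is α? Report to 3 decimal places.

α ≈ 0.221

Since u(0) = 0, the lottery's EU is 0.65·10000^α.
Indifference: 1430^α = 0.65·10000^α, so (1430/10000)^α = 0.65.
α = ln(0.65) / ln(1430/10000) = -0.430783/-1.944911 ≈ 0.221.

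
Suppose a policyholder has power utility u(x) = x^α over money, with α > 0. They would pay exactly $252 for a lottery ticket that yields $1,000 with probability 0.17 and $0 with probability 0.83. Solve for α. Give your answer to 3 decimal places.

α ≈ 1.286

EU(lottery) = 0.17·1000^α + 0.83·0 = 0.17·1000^α.
Equating: 252^α = 0.17·1000^α, i.e. 0.2520^α = 0.17.
Take logs: α = ln 0.17 / ln(252/1000) ≈ 1.28559.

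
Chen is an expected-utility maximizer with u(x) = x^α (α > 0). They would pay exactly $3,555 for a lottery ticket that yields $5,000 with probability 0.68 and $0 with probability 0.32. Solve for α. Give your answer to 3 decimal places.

EU(lottery) = 0.68·5000^α + 0.32·0 = 0.68·5000^α.
Equating: 3555^α = 0.68·5000^α, i.e. 0.7110^α = 0.68.
Take logs: α = ln 0.68 / ln(3555/5000) ≈ 1.13070.

α ≈ 1.131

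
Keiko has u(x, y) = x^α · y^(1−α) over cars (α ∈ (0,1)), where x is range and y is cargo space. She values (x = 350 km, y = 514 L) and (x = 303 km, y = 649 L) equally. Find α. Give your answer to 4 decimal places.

The Cobb–Douglas utilities coincide, so 350^α·514^(1−α) = 303^α·649^(1−α).
(350/303)^α = (649/514)^(1−α); take logs: α·ln(350/303) = (1−α)·ln(649/514), i.e. α·0.1442003 = (1−α)·0.2332095.
With A = 0.1442003 and B = 0.2332095: α·A = (1−α)·B, so α = B/(A+B) = 0.2332095/0.3774098 ≈ 0.6179.

α ≈ 0.6179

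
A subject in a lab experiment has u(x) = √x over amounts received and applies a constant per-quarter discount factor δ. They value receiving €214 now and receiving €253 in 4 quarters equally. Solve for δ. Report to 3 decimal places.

The payoff in 4 quarters is discounted by δ^4, so u(214) = δ^4·u(253) and δ^4 = u(214)/u(253).
With u(x) = √x: δ^4 = √214/√253 = √(214/253) = 0.91970.
So δ = 0.91970^(1/4) ≈ 0.979.

δ ≈ 0.979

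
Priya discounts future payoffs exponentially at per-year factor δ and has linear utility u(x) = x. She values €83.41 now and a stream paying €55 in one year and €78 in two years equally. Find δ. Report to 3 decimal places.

δ ≈ 0.740

Present value of the stream is 55·δ + 78·δ². Indifference gives 55δ + 78δ² = 83.41.
So 78δ² + 55δ − 83.41 = 0.
The positive root is δ = [−55 + √(55² + 4·78·83.41)] / (2·78) = (−55 + 170.437)/156 ≈ 0.740.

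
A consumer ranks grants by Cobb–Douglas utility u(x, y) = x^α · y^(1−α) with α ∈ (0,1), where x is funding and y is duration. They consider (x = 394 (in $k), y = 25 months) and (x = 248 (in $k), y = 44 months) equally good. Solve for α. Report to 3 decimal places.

The Cobb–Douglas utilities coincide, so 394^α·25^(1−α) = 248^α·44^(1−α).
Taking logs: α·ln 394 + (1−α)·ln 25 = α·ln 248 + (1−α)·ln 44, i.e. α·0.462922 = (1−α)·0.565314.
With A = 0.462922 and B = 0.565314: α·A = (1−α)·B, so α = B/(A+B) = 0.565314/1.028236 ≈ 0.550.

α ≈ 0.550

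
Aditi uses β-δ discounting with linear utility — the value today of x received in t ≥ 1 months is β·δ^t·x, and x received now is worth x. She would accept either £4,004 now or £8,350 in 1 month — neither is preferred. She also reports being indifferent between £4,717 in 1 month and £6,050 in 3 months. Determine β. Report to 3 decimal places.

β ≈ 0.543

The second indifference involves only future payoffs, so β cancels: β·δ^1·4717 = β·δ^3·6050, giving δ^2 = 4717/6050 = 0.77967, so δ = 0.88299.
The first indifference: 4004 = β·δ·8350, so β = 4004/(δ·8350) = 4004/(0.88299·8350) ≈ 0.543.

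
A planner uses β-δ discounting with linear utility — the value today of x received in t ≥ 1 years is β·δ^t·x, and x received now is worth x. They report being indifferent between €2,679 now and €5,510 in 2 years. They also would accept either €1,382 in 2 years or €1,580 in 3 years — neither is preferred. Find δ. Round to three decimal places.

δ ≈ 0.875

Both payoffs in the second observation are in the future, so β drops out: δ^2·1382 = δ^3·1580 ⇒ δ = 1382/1580 = 0.87468.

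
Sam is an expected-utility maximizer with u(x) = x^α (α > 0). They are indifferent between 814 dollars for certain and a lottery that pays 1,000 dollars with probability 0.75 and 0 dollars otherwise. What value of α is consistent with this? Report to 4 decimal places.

EU(lottery) = 0.75·1000^α + 0.25·0 = 0.75·1000^α.
Setting u(814) equal to that: 814^α = 0.75·1000^α ⇒ (814/1000)^α = 0.75.
Take logs: α = ln 0.75 / ln(814/1000) ≈ 1.397907.

α ≈ 1.3979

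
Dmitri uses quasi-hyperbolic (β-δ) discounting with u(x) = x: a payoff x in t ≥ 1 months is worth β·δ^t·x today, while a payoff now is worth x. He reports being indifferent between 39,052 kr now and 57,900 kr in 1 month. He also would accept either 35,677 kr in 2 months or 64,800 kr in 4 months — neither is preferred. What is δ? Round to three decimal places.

Both payoffs in the second observation are in the future, so β drops out: δ^2·35677 = δ^4·64800 ⇒ δ^2 = 35677/64800 = 0.55057, so δ = 0.74200.

δ ≈ 0.742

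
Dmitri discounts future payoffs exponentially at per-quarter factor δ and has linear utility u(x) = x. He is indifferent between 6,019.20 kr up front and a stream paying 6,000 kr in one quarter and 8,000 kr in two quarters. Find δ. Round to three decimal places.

The stream is worth 6000δ + 8000δ² today, so 6000δ + 8000δ² = 6019.20.
Rearranged: 8000δ² + 6000δ − 6019.20 = 0.
By the quadratic formula (taking the positive root), δ = (−6000 + √228614400.00) / 16000 ≈ 0.570.

δ ≈ 0.570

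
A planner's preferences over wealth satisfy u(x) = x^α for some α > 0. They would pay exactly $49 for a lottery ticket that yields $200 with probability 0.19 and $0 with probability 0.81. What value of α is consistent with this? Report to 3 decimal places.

α ≈ 1.181

Since u(0) = 0, the lottery's EU is 0.19·200^α.
Setting u(49) equal to that: 49^α = 0.19·200^α ⇒ (49/200)^α = 0.19.
Taking logs: α·ln(49/200) = ln(0.19), so α = -1.660731 / -1.406497 ≈ 1.181.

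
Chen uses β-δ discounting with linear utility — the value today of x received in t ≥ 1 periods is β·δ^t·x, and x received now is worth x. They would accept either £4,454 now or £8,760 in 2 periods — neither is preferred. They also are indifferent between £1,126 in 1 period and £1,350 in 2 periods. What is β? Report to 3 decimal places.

Both payoffs in the second observation are in the future, so β drops out: δ^1·1126 = δ^2·1350 ⇒ δ = 1126/1350 = 0.83407.
Substituting δ into 4454 = β·δ^2·8760: β = 4454/(6094.153) ≈ 0.731.

β ≈ 0.731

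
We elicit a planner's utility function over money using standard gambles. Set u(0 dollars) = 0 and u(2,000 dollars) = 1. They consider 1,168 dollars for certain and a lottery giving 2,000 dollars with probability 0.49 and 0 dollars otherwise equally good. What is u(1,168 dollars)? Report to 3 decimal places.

u(1,168 dollars) equals the lottery's expected utility: 0.49·1 + 0.51·0 = 0.49.

0.490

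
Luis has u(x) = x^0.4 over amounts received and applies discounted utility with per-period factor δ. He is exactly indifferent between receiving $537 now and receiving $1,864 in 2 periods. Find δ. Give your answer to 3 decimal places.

Indifference means u(537) = δ^2 · u(1864), so δ^2 = u(537)/u(1864).
Since u(x) = x^0.4, δ^2 = (537/1864)^0.4 = 0.28809^0.4 = 0.60787.
So δ = 0.60787^(1/2) ≈ 0.780.

δ ≈ 0.780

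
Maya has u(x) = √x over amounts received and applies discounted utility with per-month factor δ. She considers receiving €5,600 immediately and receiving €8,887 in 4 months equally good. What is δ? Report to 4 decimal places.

δ ≈ 0.9439

Indifference means u(5600) = δ^4 · u(8887), so δ^4 = u(5600)/u(8887).
With u(x) = √x: δ^4 = √5600/√8887 = √(5600/8887) = 0.79381.
Taking the 4th root: δ = 0.79381^(1/4) ≈ 0.9439.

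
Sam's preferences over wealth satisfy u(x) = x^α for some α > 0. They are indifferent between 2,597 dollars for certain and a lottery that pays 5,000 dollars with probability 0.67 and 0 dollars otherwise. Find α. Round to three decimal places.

The lottery's expected utility is 0.67·u(5000) + 0.33·u(0) = 0.67·5000^α (since u(0) = 0 for α > 0).
Equating: 2597^α = 0.67·5000^α, i.e. 0.5194^α = 0.67.
Take logs: α = ln 0.67 / ln(2597/5000) ≈ 0.61134.

α ≈ 0.611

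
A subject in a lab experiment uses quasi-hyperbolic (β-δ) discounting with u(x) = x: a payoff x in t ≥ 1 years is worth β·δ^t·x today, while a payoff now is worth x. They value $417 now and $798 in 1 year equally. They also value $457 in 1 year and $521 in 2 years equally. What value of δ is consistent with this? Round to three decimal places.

The second indifference involves only future payoffs, so β cancels: β·δ^1·457 = β·δ^2·521, giving δ = 457/521 = 0.87716.

δ ≈ 0.877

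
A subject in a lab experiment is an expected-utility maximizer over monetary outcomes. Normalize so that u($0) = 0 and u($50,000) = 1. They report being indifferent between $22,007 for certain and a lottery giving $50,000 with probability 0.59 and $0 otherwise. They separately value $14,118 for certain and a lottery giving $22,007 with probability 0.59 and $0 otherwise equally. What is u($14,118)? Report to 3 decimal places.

0.348

The first gamble pins u($22,007): it must equal 0.59·1 + 0.41·0 = 0.59.
Then u($14,118) = 0.59·u($22,007) + 0.41·u($0) = 0.59·0.59 + 0.41·0.00 = 0.3481.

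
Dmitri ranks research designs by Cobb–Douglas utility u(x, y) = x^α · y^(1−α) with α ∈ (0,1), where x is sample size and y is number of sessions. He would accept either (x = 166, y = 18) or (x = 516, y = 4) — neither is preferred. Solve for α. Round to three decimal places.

α ≈ 0.570

Indifference: 166^α · 18^(1−α) = 516^α · 4^(1−α).
Taking logs: α·ln 166 + (1−α)·ln 18 = α·ln 516 + (1−α)·ln 4, i.e. α·-1.134119 = (1−α)·-1.504077.
With A = -1.134119 and B = -1.504077: α·A = (1−α)·B, so α = B/(A+B) = -1.504077/-2.638196 ≈ 0.570.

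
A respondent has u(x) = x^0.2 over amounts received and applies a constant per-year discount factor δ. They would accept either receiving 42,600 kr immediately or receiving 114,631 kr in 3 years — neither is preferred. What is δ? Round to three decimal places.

The payoff in 3 years is discounted by δ^3, so u(42600) = δ^3·u(114631) and δ^3 = u(42600)/u(114631).
Since u(x) = x^0.2, δ^3 = (42600/114631)^0.2 = 0.37163^0.2 = 0.82039.
Taking the cube root: δ = 0.82039^(1/3) ≈ 0.936.

δ ≈ 0.936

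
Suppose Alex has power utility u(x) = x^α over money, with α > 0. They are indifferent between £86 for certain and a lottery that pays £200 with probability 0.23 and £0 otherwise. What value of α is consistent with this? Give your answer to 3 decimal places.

α ≈ 1.741

Since u(0) = 0, the lottery's EU is 0.23·200^α.
Equating: 86^α = 0.23·200^α, i.e. 0.4300^α = 0.23.
Taking logs: α·ln(86/200) = ln(0.23), so α = -1.469676 / -0.843970 ≈ 1.741.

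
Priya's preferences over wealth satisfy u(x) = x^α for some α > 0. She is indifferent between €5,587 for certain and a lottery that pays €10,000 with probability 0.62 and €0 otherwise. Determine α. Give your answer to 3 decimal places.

Since u(0) = 0, the lottery's EU is 0.62·10000^α.
Indifference: 5587^α = 0.62·10000^α, so (5587/10000)^α = 0.62.
α = ln(0.62) / ln(5587/10000) = -0.478036/-0.582143 ≈ 0.821.

α ≈ 0.821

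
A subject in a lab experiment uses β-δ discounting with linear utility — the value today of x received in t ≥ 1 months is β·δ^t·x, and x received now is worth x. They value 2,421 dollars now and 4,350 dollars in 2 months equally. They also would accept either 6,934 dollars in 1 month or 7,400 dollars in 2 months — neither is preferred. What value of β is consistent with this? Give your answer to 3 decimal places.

Both payoffs in the second observation are in the future, so β drops out: δ^1·6934 = δ^2·7400 ⇒ δ = 6934/7400 = 0.93703.
Now use the now-vs-future pair: 2421 = β·δ^2·4350 gives β = 2421/(0.87802·4350) ≈ 0.634.

β ≈ 0.634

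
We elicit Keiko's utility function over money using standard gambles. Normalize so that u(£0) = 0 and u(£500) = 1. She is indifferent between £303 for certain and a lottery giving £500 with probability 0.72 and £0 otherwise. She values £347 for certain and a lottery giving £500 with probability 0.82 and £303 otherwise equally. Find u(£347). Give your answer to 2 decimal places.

The first gamble pins u(£303): it must equal 0.72·1 + 0.28·0 = 0.72.
The second indifference gives u(£347) = 0.82·u(£500) + 0.18·u(£303) = 0.82·1.00 + 0.18·0.72 = 0.9496.

0.95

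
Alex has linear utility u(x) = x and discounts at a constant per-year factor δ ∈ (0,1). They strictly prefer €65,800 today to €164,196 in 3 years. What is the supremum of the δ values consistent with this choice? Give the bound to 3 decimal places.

The preference means 65800 > δ^3·164196.
Dividing by 164196: δ^3 < 0.40074. Both sides are positive, so the cube root keeps the direction.
δ < 0.40074^(1/3) = 0.737.

δ < 0.737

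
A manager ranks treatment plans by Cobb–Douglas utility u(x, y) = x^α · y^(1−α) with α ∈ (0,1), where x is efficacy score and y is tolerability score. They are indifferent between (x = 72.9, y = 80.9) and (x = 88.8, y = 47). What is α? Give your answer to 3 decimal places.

α ≈ 0.734

Indifference: 72.9^α · 80.9^(1−α) = 88.8^α · 47^(1−α).
Taking logs: α·ln 72.9 + (1−α)·ln 80.9 = α·ln 88.8 + (1−α)·ln 47, i.e. α·-0.197298 = (1−α)·-0.543066.
So α/(1−α) = (-0.543066)/(-0.197298) = 2.752516, and α = 2.752516/3.752516 ≈ 0.734.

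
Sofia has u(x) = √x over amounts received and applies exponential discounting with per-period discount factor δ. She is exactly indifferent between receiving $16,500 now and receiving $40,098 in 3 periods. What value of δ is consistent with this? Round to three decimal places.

δ ≈ 0.862

Indifference means u(16500) = δ^3 · u(40098), so δ^3 = u(16500)/u(40098).
With u(x) = √x: δ^3 = √16500/√40098 = √(16500/40098) = 0.64148.
So δ = 0.64148^(1/3) ≈ 0.862.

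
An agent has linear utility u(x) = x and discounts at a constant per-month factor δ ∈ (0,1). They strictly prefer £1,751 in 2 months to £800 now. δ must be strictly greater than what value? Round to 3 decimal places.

The preference means 800 < δ^2·1751.
Hence δ^2 > 800/1751 = 0.45688, and x ↦ x^(1/2) is increasing on (0,∞).
δ > (800/1751)^(1/2) ≈ 0.676.

δ > 0.676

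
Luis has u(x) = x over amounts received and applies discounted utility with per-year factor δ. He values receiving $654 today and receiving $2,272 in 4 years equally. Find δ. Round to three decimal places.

δ ≈ 0.732

Indifference means u(654) = δ^4 · u(2272), so δ^4 = u(654)/u(2272).
With u(x) = x: δ^4 = 654/2272 = 0.28785.
Hence δ = (0.28785)^(1/4) = 0.73247.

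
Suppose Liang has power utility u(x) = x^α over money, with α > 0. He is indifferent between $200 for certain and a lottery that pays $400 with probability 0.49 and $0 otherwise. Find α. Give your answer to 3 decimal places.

EU(lottery) = 0.49·400^α + 0.51·0 = 0.49·400^α.
Equating: 200^α = 0.49·400^α, i.e. 0.5000^α = 0.49.
Take logs: α = ln 0.49 / ln(200/400) ≈ 1.02915.

α ≈ 1.029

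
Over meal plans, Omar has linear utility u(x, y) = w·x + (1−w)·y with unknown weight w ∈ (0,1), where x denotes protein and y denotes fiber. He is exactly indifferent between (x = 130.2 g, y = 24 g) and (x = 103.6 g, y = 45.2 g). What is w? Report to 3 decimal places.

w = 0.444

Equating utilities: w·130.2 + (1−w)·24 = w·103.6 + (1−w)·45.2.
Collecting terms: w·26.6 = (1−w)·21.2.
So w/(1−w) = 21.2/26.6 = 0.7970, giving w = 21.2/(26.6+21.2) = 0.444.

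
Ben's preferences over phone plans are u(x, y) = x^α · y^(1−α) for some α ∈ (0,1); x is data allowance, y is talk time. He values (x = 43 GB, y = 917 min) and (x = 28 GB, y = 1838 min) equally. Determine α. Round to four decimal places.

Set the two utilities equal: 43^α·917^(1−α) = 28^α·1838^(1−α).
Rearrange to (43/28)^α = (1838/917)^(1−α) and take logs: α·0.4289956 = (1−α)·0.6953258.
So α/(1−α) = (0.6953258)/(0.4289956) = 1.6208227, and α = 1.6208227/2.6208227 ≈ 0.6184.

α ≈ 0.6184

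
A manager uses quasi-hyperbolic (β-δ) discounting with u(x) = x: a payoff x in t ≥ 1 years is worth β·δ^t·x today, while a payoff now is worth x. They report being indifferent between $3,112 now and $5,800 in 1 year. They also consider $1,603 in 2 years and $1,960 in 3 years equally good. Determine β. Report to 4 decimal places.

Both payoffs in the second observation are in the future, so β drops out: δ^2·1603 = δ^3·1960 ⇒ δ = 1603/1960 = 0.81786.
Now use the now-vs-future pair: 3112 = β·δ·5800 gives β = 3112/(0.81786·5800) ≈ 0.6560.

β ≈ 0.6560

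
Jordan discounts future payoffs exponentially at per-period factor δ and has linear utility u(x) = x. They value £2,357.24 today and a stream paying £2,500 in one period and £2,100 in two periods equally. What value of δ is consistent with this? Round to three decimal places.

Present value of the stream is 2500·δ + 2100·δ². Indifference gives 2500δ + 2100δ² = 2357.24.
That is, 2100δ² + 2500δ − 2357.24 = 0, a quadratic in δ.
The positive root is δ = [−2500 + √(2500² + 4·2100·2357.24)] / (2·2100) = (−2500 + 5104.000)/4200 ≈ 0.620.

δ ≈ 0.620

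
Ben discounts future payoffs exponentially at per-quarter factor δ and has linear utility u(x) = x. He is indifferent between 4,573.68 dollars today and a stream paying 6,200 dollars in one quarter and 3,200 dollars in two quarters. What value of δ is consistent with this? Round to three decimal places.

δ ≈ 0.570

Equating present values: 4573.68 = 6200δ + 3200δ².
So 3200δ² + 6200δ − 4573.68 = 0.
By the quadratic formula (taking the positive root), δ = (−6200 + √96983104.00) / 6400 ≈ 0.570.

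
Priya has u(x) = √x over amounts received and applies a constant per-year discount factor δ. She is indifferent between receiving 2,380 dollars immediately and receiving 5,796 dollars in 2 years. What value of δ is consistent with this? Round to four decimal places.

δ ≈ 0.8005

Indifference means u(2380) = δ^2 · u(5796), so δ^2 = u(2380)/u(5796).
With u(x) = √x: δ^2 = √2380/√5796 = √(2380/5796) = 0.64080.
Hence δ = (0.64080)^(1/2) = 0.800501.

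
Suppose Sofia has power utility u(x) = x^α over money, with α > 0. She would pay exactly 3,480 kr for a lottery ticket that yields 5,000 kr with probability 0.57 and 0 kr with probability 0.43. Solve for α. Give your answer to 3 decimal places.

Since u(0) = 0, the lottery's EU is 0.57·5000^α.
Equating: 3480^α = 0.57·5000^α, i.e. 0.6960^α = 0.57.
α = ln(0.57) / ln(3480/5000) = -0.562119/-0.362406 ≈ 1.551.

α ≈ 1.551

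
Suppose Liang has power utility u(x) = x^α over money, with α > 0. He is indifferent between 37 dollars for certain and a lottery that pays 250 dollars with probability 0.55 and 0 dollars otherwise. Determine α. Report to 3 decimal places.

Since u(0) = 0, the lottery's EU is 0.55·250^α.
Indifference: 37^α = 0.55·250^α, so (37/250)^α = 0.55.
Taking logs: α·ln(37/250) = ln(0.55), so α = -0.597837 / -1.910543 ≈ 0.313.

α ≈ 0.313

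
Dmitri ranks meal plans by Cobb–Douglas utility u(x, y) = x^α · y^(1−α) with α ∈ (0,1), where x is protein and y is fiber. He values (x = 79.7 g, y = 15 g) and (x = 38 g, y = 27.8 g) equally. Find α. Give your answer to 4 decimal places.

Indifference: 79.7^α · 15^(1−α) = 38^α · 27.8^(1−α).
Rearrange to (79.7/38)^α = (27.8/15)^(1−α) and take logs: α·0.7406834 = (1−α)·0.6169858.
So α/(1−α) = (0.6169858)/(0.7406834) = 0.8329953, and α = 0.8329953/1.8329953 ≈ 0.4544.

α ≈ 0.4544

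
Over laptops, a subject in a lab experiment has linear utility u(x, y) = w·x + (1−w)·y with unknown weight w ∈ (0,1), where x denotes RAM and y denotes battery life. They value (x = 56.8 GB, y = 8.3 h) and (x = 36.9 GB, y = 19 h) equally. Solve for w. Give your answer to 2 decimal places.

Equating utilities: w·56.8 + (1−w)·8.3 = w·36.9 + (1−w)·19.
Rearranging, 19.9·w − 10.7·(1−w) = 0.
Hence w = 10.7/(19.9+10.7) = 10.7/30.6 = 0.35.

w = 0.35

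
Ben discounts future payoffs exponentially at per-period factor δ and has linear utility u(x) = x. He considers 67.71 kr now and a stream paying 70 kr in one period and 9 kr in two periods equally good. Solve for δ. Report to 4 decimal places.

δ ≈ 0.8700

Present value of the stream is 70·δ + 9·δ². Indifference gives 70δ + 9δ² = 67.71.
So 9δ² + 70δ − 67.71 = 0.
The positive root is δ = [−70 + √(70² + 4·9·67.71)] / (2·9) = (−70 + 85.660)/18 ≈ 0.8700.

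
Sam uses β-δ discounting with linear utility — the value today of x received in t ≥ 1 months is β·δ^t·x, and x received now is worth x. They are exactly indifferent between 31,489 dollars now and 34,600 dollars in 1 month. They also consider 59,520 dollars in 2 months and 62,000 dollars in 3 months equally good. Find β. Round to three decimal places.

Both payoffs in the second observation are in the future, so β drops out: δ^2·59520 = δ^3·62000 ⇒ δ = 59520/62000 = 0.96000.
Now use the now-vs-future pair: 31489 = β·δ·34600 gives β = 31489/(0.96000·34600) ≈ 0.948.

β ≈ 0.948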